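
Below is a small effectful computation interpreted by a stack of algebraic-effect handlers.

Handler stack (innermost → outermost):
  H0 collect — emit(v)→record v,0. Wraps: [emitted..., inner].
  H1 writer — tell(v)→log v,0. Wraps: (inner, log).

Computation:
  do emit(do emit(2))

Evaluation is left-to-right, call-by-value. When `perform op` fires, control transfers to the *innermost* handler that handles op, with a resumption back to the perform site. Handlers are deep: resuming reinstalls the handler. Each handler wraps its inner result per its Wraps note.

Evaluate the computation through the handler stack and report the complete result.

Answer: ([2, 0, 0], ())

Evaluation trace:
emit(2) @ H0 ⇒ out+=2
emit(0) @ H0 ⇒ out+=0
H0 returns [2, 0, 0]
H1 returns ([2, 0, 0], ())
= ([2, 0, 0], ())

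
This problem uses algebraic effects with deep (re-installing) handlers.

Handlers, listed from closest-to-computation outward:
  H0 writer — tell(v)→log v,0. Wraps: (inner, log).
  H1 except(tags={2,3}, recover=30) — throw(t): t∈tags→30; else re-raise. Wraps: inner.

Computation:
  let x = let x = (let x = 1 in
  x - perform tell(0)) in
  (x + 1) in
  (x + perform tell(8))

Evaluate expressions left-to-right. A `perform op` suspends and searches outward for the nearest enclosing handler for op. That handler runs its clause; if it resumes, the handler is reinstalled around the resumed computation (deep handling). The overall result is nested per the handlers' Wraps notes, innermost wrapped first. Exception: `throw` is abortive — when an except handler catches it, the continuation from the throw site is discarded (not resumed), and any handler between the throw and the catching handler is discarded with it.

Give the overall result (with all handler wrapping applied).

Working:
tell(0) @ H0 ⇒ log+=0
tell(8) @ H0 ⇒ log+=8
H0 returns (2, (0, 8))
H1 returns (2, (0, 8))
= (2, (0, 8))

Answer: (2, (0, 8))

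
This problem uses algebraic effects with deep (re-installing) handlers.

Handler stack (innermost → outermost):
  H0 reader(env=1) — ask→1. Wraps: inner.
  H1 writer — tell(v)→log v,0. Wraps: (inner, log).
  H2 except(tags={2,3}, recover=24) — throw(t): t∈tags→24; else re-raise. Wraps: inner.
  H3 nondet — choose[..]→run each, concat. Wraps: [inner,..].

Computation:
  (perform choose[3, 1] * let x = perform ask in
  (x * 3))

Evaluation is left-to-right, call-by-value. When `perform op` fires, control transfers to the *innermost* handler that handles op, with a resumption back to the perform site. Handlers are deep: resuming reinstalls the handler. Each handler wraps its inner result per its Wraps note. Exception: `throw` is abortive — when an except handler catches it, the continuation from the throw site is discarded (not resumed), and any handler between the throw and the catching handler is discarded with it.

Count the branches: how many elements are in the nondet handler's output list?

Step-by-step:
choose[3, 1] @ H3
  branch[0] choose=3:
    ask @ H0 ⇒ 1
    H0 returns 9
    H1 returns (9, ())
    H2 returns (9, ())
    H3 returns [(9, ())]
  branch[1] choose=1:
    ask @ H0 ⇒ 1
    H0 returns 3
    H1 returns (3, ())
    H2 returns (3, ())
    H3 returns [(3, ())]
= [(9, ()), (3, ())]

Answer: 2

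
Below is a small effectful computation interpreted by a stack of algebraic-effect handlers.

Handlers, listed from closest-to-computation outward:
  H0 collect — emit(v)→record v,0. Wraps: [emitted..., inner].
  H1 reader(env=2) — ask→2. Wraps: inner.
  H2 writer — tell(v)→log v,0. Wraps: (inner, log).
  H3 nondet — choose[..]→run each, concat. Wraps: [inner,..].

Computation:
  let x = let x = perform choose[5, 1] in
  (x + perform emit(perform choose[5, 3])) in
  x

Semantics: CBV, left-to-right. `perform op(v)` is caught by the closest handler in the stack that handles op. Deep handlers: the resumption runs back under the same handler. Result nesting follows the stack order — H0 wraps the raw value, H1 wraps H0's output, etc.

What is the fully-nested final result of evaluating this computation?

Answer: [([5, 5], ()), ([3, 5], ()), ([5, 1], ()), ([3, 1], ())]

Evaluation trace:
choose[5, 1] @ H3
  branch[0] choose=5:
    choose[5, 3] @ H3
      branch[0] choose=5:
        emit(5) @ H0 ⇒ out+=5
        H0 returns [5, 5]
        H1 returns [5, 5]
        H2 returns ([5, 5], ())
        H3 returns [([5, 5], ())]
      branch[1] choose=3:
        emit(3) @ H0 ⇒ out+=3
        H0 returns [3, 5]
        H1 returns [3, 5]
        H2 returns ([3, 5], ())
        H3 returns [([3, 5], ())]
  branch[1] choose=1:
    choose[5, 3] @ H3
      branch[0] choose=5:
        emit(5) @ H0 ⇒ out+=5
        H0 returns [5, 1]
        H1 returns [5, 1]
        H2 returns ([5, 1], ())
        H3 returns [([5, 1], ())]
      branch[1] choose=3:
        emit(3) @ H0 ⇒ out+=3
        H0 returns [3, 1]
        H1 returns [3, 1]
        H2 returns ([3, 1], ())
        H3 returns [([3, 1], ())]
= [([5, 5], ()), ([3, 5], ()), ([5, 1], ()), ([3, 1], ())]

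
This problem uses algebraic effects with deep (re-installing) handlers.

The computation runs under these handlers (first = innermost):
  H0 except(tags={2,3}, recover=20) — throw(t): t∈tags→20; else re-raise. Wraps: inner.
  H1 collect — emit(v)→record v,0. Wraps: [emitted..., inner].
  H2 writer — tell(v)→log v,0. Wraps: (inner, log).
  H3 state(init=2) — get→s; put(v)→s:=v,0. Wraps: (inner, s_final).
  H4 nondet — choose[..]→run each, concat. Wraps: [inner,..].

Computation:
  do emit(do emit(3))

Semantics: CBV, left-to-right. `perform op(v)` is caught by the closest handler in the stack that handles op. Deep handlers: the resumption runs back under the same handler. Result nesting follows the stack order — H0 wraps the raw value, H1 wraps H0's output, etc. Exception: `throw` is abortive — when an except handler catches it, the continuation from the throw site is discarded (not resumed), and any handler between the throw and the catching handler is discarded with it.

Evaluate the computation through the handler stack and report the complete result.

Answer: [(([3, 0, 0], ()), 2)]

Step-by-step:
emit(3) @ H1 ⇒ out+=3
emit(0) @ H1 ⇒ out+=0
H0 returns 0
H1 returns [3, 0, 0]
H2 returns ([3, 0, 0], ())
H3 returns (([3, 0, 0], ()), 2)
H4 returns [(([3, 0, 0], ()), 2)]
= [(([3, 0, 0], ()), 2)]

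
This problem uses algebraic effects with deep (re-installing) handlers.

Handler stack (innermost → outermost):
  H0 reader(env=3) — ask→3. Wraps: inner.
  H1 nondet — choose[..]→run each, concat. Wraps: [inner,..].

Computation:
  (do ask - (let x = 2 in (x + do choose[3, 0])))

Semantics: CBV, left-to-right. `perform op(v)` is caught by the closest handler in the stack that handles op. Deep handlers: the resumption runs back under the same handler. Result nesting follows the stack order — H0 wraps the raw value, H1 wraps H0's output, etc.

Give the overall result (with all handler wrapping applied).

Evaluation trace:
ask @ H0 ⇒ 3
choose[3, 0] @ H1
  branch[0] choose=3:
    H0 returns -2
    H1 returns [-2]
  branch[1] choose=0:
    H0 returns 1
    H1 returns [1]
= [-2, 1]

Answer: [-2, 1]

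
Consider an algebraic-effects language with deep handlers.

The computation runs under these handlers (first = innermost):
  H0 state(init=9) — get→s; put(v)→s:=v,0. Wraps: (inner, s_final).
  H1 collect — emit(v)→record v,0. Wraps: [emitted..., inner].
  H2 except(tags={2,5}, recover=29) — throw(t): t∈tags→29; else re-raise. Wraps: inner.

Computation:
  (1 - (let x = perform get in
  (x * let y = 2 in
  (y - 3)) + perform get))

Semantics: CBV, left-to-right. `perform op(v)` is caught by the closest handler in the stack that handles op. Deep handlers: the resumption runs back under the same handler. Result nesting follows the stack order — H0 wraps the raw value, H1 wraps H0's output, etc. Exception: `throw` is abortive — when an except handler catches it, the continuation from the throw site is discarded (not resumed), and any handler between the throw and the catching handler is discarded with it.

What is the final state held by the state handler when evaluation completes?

Step-by-step:
get @ H0 ⇒ 9
get @ H0 ⇒ 9
H0 returns (1, 9)
H1 returns [(1, 9)]
H2 returns [(1, 9)]
= [(1, 9)]

Answer: 9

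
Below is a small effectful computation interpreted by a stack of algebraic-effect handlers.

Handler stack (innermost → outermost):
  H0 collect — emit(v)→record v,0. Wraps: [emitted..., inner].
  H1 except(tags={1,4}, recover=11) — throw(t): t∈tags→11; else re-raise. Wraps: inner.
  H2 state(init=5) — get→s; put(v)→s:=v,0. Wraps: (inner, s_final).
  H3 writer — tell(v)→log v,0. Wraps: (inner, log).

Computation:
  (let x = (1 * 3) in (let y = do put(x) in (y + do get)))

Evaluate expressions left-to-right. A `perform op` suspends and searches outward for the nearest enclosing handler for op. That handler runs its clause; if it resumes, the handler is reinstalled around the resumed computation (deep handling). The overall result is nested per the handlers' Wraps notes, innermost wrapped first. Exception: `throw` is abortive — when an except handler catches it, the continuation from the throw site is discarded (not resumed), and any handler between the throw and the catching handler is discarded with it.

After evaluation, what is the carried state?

Evaluation trace:
put(3) @ H2 ⇒ s:=3
get @ H2 ⇒ 3
H0 returns [3]
H1 returns [3]
H2 returns ([3], 3)
H3 returns (([3], 3), ())
= (([3], 3), ())

Answer: 3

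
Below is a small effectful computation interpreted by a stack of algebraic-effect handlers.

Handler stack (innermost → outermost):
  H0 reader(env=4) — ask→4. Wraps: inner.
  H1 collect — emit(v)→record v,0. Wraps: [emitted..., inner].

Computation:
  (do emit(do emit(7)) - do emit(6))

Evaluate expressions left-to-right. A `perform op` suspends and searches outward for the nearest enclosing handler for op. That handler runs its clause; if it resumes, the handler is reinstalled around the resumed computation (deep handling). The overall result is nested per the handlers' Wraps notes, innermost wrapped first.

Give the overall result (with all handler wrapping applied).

Answer: [7, 0, 6, 0]

Step-by-step:
emit(7) @ H1 ⇒ out+=7
emit(0) @ H1 ⇒ out+=0
emit(6) @ H1 ⇒ out+=6
H0 returns 0
H1 returns [7, 0, 6, 0]
= [7, 0, 6, 0]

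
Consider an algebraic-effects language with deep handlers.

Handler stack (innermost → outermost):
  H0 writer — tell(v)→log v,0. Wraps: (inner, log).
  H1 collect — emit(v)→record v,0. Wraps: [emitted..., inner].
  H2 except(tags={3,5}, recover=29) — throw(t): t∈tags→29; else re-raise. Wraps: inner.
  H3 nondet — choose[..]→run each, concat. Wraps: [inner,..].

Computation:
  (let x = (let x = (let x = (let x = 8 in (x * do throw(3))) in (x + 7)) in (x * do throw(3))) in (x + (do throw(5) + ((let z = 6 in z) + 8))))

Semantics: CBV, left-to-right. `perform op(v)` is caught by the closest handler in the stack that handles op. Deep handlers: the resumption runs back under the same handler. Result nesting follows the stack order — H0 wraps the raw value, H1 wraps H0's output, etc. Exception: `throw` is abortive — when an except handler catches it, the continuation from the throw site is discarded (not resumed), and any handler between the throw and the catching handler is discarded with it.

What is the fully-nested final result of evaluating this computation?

Step-by-step:
throw(3) @ H2 caught ⇒ 29
H3 returns [29]
= [29]

Answer: [29]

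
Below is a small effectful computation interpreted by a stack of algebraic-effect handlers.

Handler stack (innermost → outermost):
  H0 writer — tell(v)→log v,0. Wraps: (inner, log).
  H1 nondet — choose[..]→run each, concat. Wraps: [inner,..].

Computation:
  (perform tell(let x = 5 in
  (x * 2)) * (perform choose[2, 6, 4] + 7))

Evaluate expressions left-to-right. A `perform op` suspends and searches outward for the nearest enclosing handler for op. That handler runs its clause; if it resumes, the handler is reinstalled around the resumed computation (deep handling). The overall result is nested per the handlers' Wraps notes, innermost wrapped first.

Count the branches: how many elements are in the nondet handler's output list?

Working:
tell(10) @ H0 ⇒ log+=10
choose[2, 6, 4] @ H1
  branch[0] choose=2:
    H0 returns (0, (10))
    H1 returns [(0, (10))]
  branch[1] choose=6:
    H0 returns (0, (10))
    H1 returns [(0, (10))]
  branch[2] choose=4:
    H0 returns (0, (10))
    H1 returns [(0, (10))]
= [(0, (10)), (0, (10)), (0, (10))]

Answer: 3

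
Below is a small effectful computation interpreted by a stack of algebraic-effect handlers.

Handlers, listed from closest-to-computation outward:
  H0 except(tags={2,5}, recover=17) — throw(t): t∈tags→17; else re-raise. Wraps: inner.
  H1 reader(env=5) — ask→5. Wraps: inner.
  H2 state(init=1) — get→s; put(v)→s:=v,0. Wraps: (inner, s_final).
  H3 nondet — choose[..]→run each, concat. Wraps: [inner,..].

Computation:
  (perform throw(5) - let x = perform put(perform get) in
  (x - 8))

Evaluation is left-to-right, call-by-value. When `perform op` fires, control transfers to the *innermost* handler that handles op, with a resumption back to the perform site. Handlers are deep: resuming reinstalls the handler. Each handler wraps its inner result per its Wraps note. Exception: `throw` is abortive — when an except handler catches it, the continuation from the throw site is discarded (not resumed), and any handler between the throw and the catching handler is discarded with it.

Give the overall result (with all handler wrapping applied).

Working:
throw(5) @ H0 caught ⇒ 17
H1 returns 17
H2 returns (17, 1)
H3 returns [(17, 1)]
= [(17, 1)]

Answer: [(17, 1)]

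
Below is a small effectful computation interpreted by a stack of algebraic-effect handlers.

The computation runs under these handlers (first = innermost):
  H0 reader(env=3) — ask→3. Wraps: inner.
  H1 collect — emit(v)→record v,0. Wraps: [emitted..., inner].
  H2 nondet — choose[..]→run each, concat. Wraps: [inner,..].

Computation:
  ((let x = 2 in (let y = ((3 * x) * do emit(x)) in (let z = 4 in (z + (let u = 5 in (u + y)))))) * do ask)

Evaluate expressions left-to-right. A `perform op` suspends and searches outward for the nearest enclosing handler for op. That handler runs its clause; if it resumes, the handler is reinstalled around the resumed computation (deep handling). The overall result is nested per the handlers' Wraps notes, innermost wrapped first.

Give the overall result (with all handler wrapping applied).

Evaluation trace:
emit(2) @ H1 ⇒ out+=2
ask @ H0 ⇒ 3
H0 returns 27
H1 returns [2, 27]
H2 returns [[2, 27]]
= [[2, 27]]

Answer: [[2, 27]]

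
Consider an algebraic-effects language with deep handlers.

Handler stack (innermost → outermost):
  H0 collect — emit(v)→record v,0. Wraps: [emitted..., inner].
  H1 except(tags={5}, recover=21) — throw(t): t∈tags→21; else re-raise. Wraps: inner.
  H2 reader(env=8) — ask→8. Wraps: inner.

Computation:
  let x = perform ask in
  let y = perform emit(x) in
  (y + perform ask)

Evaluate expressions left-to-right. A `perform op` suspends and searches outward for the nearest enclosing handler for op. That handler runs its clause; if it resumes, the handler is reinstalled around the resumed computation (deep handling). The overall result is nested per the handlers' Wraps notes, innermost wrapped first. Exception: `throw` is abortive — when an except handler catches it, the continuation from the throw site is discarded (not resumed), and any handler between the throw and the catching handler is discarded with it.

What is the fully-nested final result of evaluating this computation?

Answer: [8, 8]

Step-by-step:
ask @ H2 ⇒ 8
emit(8) @ H0 ⇒ out+=8
ask @ H2 ⇒ 8
H0 returns [8, 8]
H1 returns [8, 8]
H2 returns [8, 8]
= [8, 8]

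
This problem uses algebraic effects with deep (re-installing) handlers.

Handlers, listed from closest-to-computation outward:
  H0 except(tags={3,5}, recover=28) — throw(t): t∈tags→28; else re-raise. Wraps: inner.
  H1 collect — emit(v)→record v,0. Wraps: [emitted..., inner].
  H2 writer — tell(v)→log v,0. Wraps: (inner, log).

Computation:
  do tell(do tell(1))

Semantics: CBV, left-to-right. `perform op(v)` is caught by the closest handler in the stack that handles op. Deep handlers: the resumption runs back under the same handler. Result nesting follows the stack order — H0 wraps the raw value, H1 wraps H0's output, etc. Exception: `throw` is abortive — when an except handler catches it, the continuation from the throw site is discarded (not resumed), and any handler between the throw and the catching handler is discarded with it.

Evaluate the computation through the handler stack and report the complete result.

Answer: ([0], (1, 0))

Evaluation trace:
tell(1) @ H2 ⇒ log+=1
tell(0) @ H2 ⇒ log+=0
H0 returns 0
H1 returns [0]
H2 returns ([0], (1, 0))
= ([0], (1, 0))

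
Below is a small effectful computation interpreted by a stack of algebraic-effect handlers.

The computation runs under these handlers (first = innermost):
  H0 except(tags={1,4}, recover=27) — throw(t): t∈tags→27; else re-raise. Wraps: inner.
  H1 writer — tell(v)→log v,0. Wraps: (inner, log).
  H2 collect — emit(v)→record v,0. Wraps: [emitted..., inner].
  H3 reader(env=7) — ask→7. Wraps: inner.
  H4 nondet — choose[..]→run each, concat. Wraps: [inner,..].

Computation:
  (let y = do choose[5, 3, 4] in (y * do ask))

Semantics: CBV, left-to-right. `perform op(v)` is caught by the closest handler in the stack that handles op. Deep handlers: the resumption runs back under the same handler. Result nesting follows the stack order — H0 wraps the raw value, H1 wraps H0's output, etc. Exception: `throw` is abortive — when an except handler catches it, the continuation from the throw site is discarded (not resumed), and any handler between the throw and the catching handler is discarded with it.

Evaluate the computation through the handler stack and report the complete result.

Answer: [[(35, ())], [(21, ())], [(28, ())]]

Working:
choose[5, 3, 4] @ H4
  branch[0] choose=5:
    ask @ H3 ⇒ 7
    H0 returns 35
    H1 returns (35, ())
    H2 returns [(35, ())]
    H3 returns [(35, ())]
    H4 returns [[(35, ())]]
  branch[1] choose=3:
    ask @ H3 ⇒ 7
    H0 returns 21
    H1 returns (21, ())
    H2 returns [(21, ())]
    H3 returns [(21, ())]
    H4 returns [[(21, ())]]
  branch[2] choose=4:
    ask @ H3 ⇒ 7
    H0 returns 28
    H1 returns (28, ())
    H2 returns [(28, ())]
    H3 returns [(28, ())]
    H4 returns [[(28, ())]]
= [[(35, ())], [(21, ())], [(28, ())]]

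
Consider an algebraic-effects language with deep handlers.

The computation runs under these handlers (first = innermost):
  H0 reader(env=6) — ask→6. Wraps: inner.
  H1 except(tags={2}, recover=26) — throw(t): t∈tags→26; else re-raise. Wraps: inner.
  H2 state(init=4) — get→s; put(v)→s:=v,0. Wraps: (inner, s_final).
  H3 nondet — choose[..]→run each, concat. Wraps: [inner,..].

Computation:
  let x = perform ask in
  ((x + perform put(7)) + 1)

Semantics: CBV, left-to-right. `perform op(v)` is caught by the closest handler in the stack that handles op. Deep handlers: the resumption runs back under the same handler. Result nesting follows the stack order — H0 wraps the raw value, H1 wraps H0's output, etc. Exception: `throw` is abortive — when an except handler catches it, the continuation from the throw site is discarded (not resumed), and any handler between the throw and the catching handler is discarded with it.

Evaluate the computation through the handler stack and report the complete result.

Answer: [(7, 7)]

Evaluation trace:
ask @ H0 ⇒ 6
put(7) @ H2 ⇒ s:=7
H0 returns 7
H1 returns 7
H2 returns (7, 7)
H3 returns [(7, 7)]
= [(7, 7)]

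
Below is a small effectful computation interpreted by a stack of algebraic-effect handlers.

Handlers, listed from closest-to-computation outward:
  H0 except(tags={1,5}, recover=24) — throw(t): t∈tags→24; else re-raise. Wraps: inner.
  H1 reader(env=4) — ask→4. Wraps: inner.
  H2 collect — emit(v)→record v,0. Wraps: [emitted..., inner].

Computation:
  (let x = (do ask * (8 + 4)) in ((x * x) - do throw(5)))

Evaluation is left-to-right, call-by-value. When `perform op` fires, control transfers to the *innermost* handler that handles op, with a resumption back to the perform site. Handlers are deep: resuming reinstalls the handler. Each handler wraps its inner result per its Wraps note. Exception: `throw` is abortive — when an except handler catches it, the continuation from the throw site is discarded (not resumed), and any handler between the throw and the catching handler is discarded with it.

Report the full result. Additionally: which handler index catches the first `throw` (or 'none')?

Answer: [24] ; first throw caught by: H0

Step-by-step:
ask @ H1 ⇒ 4
throw(5) @ H0 caught ⇒ 24
H1 returns 24
H2 returns [24]
= [24]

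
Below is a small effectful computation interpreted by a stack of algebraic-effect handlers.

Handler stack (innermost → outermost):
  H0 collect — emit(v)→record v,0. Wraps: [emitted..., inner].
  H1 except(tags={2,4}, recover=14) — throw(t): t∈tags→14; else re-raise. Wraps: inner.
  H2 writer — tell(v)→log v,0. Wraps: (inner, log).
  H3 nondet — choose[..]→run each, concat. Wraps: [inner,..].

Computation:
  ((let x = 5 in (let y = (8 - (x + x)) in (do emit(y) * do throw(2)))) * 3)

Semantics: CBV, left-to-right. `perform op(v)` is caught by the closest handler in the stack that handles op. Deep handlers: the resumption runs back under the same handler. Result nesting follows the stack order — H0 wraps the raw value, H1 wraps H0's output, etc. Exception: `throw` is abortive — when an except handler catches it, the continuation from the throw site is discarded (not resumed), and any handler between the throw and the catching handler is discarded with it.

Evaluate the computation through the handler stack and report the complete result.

Step-by-step:
emit(-2) @ H0 ⇒ out+=-2
throw(2) @ H1 caught ⇒ 14
H2 returns (14, ())
H3 returns [(14, ())]
= [(14, ())]

Answer: [(14, ())]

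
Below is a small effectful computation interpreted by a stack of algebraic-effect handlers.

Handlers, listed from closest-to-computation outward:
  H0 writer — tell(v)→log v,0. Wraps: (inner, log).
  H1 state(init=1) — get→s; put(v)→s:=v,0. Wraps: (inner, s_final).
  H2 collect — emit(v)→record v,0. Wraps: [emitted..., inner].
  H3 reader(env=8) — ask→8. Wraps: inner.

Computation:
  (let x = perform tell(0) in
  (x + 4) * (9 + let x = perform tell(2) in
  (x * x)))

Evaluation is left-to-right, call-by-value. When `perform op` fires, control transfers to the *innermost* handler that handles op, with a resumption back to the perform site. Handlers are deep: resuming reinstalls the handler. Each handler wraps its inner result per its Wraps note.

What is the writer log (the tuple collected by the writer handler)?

Answer: (0, 2)

Evaluation trace:
tell(0) @ H0 ⇒ log+=0
tell(2) @ H0 ⇒ log+=2
H0 returns (36, (0, 2))
H1 returns ((36, (0, 2)), 1)
H2 returns [((36, (0, 2)), 1)]
H3 returns [((36, (0, 2)), 1)]
= [((36, (0, 2)), 1)]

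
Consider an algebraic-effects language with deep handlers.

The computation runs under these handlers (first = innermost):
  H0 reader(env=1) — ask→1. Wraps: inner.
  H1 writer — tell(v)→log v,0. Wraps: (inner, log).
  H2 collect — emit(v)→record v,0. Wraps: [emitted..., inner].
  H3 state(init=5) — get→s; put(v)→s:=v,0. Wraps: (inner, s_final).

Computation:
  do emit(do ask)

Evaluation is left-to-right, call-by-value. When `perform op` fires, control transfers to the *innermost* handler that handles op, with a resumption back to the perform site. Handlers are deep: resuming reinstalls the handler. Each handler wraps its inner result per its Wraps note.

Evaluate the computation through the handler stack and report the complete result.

Answer: ([1, (0, ())], 5)

Working:
ask @ H0 ⇒ 1
emit(1) @ H2 ⇒ out+=1
H0 returns 0
H1 returns (0, ())
H2 returns [1, (0, ())]
H3 returns ([1, (0, ())], 5)
= ([1, (0, ())], 5)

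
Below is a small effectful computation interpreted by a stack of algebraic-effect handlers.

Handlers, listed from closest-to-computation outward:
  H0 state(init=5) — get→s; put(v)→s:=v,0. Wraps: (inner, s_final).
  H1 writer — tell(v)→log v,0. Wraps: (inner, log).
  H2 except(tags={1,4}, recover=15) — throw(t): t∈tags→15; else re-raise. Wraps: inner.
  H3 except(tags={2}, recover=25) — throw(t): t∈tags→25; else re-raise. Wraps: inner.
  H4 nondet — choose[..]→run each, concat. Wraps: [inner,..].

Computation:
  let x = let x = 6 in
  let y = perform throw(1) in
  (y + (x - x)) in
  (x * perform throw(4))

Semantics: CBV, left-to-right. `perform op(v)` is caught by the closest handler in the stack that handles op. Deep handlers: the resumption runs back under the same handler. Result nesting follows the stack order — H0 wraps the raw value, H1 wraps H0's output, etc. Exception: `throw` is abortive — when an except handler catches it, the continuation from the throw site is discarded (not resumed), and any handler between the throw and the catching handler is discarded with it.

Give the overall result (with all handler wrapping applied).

Answer: [15]

Step-by-step:
throw(1) @ H2 caught ⇒ 15
H3 returns 15
H4 returns [15]
= [15]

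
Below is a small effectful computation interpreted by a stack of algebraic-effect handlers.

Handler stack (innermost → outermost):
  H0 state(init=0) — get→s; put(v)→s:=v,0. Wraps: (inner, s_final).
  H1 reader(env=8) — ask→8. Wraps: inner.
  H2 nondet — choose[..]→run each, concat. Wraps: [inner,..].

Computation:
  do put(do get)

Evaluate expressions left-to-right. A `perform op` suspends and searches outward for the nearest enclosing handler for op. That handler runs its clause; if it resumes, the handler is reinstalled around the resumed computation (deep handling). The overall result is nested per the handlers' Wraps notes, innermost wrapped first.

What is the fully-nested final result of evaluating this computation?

Answer: [(0, 0)]

Working:
get @ H0 ⇒ 0
put(0) @ H0 ⇒ s:=0
H0 returns (0, 0)
H1 returns (0, 0)
H2 returns [(0, 0)]
= [(0, 0)]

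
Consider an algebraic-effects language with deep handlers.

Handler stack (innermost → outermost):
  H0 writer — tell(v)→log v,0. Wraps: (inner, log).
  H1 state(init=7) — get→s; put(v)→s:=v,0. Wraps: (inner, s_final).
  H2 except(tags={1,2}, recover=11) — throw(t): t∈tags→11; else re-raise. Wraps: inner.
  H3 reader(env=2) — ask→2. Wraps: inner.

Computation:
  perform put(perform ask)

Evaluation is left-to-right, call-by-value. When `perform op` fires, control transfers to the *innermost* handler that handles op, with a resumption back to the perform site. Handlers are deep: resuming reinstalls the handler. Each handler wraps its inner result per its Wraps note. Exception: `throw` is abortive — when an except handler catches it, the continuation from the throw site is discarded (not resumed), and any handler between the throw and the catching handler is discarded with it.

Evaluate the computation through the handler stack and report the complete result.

Evaluation trace:
ask @ H3 ⇒ 2
put(2) @ H1 ⇒ s:=2
H0 returns (0, ())
H1 returns ((0, ()), 2)
H2 returns ((0, ()), 2)
H3 returns ((0, ()), 2)
= ((0, ()), 2)

Answer: ((0, ()), 2)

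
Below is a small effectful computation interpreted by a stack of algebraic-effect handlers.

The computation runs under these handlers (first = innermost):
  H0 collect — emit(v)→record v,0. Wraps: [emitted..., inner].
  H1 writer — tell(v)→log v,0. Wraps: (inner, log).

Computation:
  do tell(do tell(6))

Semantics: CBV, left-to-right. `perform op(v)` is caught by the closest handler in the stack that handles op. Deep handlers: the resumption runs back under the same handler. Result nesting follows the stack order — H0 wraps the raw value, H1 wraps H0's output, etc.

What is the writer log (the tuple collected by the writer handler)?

Answer: (6, 0)

Step-by-step:
tell(6) @ H1 ⇒ log+=6
tell(0) @ H1 ⇒ log+=0
H0 returns [0]
H1 returns ([0], (6, 0))
= ([0], (6, 0))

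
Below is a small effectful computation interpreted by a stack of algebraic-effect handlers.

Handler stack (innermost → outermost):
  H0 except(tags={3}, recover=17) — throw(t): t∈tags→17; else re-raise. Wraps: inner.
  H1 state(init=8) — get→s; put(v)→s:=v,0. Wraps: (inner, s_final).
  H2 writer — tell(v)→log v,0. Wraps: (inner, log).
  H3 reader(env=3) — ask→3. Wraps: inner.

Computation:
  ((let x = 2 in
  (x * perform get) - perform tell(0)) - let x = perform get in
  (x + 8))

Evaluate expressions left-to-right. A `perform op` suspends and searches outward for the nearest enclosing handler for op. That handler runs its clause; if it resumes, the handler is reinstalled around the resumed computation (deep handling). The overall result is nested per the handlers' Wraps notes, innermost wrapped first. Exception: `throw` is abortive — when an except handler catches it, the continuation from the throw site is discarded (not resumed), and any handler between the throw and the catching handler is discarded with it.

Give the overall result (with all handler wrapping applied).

Answer: ((0, 8), (0))

Working:
get @ H1 ⇒ 8
tell(0) @ H2 ⇒ log+=0
get @ H1 ⇒ 8
H0 returns 0
H1 returns (0, 8)
H2 returns ((0, 8), (0))
H3 returns ((0, 8), (0))
= ((0, 8), (0))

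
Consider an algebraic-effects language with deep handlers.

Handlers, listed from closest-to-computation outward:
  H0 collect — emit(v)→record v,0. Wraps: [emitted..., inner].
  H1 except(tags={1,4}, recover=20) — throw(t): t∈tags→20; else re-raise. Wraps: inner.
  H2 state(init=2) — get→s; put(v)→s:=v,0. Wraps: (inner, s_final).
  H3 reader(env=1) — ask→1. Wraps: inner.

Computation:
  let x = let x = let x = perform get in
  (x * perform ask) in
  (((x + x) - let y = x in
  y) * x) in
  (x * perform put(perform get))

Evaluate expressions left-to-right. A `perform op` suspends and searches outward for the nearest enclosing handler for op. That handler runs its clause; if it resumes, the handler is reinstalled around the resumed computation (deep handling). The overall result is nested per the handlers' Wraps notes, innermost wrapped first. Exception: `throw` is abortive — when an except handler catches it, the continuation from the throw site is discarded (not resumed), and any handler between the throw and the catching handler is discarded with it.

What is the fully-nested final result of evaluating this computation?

Working:
get @ H2 ⇒ 2
ask @ H3 ⇒ 1
get @ H2 ⇒ 2
put(2) @ H2 ⇒ s:=2
H0 returns [0]
H1 returns [0]
H2 returns ([0], 2)
H3 returns ([0], 2)
= ([0], 2)

Answer: ([0], 2)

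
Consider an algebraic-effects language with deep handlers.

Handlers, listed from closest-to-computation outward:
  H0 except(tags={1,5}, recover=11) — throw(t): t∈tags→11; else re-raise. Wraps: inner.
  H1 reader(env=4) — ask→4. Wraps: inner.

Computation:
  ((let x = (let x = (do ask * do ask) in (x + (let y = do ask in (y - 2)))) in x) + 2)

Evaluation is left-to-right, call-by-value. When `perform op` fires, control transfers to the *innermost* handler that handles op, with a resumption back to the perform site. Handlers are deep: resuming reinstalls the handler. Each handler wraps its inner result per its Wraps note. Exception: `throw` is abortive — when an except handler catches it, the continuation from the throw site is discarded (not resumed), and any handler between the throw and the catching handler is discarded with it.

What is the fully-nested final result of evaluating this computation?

Evaluation trace:
ask @ H1 ⇒ 4
ask @ H1 ⇒ 4
ask @ H1 ⇒ 4
H0 returns 20
H1 returns 20
= 20

Answer: 20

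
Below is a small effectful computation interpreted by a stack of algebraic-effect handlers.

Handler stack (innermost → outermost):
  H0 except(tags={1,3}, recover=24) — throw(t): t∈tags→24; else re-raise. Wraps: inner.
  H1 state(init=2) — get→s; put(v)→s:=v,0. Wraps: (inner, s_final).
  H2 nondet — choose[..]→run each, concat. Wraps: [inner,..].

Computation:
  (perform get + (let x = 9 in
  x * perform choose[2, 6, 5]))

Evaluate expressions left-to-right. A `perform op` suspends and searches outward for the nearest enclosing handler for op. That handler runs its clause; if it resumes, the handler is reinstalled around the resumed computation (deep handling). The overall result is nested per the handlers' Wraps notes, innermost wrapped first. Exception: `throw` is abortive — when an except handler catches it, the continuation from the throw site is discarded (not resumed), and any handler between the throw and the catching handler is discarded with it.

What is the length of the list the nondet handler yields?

Answer: 3

Evaluation trace:
get @ H1 ⇒ 2
choose[2, 6, 5] @ H2
  branch[0] choose=2:
    H0 returns 20
    H1 returns (20, 2)
    H2 returns [(20, 2)]
  branch[1] choose=6:
    H0 returns 56
    H1 returns (56, 2)
    H2 returns [(56, 2)]
  branch[2] choose=5:
    H0 returns 47
    H1 returns (47, 2)
    H2 returns [(47, 2)]
= [(20, 2), (56, 2), (47, 2)]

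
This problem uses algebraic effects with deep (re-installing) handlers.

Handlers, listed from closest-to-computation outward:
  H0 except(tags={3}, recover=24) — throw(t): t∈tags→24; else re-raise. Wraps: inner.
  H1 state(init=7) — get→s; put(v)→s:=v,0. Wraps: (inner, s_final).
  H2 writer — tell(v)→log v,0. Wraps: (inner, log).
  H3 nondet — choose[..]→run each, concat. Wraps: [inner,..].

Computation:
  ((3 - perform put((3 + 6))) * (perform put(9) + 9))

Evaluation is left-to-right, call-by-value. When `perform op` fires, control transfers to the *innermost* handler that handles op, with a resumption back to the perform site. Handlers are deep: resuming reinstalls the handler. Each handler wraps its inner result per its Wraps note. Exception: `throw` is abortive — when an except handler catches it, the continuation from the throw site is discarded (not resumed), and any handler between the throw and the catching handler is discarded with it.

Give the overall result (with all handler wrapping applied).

Working:
put(9) @ H1 ⇒ s:=9
put(9) @ H1 ⇒ s:=9
H0 returns 27
H1 returns (27, 9)
H2 returns ((27, 9), ())
H3 returns [((27, 9), ())]
= [((27, 9), ())]

Answer: [((27, 9), ())]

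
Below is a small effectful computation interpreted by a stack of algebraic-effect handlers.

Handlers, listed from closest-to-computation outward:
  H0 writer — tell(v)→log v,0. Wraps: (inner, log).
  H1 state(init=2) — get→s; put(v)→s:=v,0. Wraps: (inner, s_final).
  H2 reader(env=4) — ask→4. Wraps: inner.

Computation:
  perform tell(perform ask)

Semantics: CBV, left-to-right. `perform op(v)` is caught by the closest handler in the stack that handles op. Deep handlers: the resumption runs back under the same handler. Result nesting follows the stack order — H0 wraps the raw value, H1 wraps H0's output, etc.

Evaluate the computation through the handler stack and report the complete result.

Step-by-step:
ask @ H2 ⇒ 4
tell(4) @ H0 ⇒ log+=4
H0 returns (0, (4))
H1 returns ((0, (4)), 2)
H2 returns ((0, (4)), 2)
= ((0, (4)), 2)

Answer: ((0, (4)), 2)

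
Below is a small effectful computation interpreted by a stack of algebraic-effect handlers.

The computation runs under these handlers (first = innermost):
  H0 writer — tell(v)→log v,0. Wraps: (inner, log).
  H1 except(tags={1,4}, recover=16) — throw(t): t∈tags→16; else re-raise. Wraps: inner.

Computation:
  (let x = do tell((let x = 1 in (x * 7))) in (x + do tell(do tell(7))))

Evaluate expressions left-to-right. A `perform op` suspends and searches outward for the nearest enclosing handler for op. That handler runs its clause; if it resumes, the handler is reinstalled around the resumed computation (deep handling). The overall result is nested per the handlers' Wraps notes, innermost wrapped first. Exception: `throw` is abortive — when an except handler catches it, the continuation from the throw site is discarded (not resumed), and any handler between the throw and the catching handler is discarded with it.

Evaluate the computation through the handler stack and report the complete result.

Answer: (0, (7, 7, 0))

Working:
tell(7) @ H0 ⇒ log+=7
tell(7) @ H0 ⇒ log+=7
tell(0) @ H0 ⇒ log+=0
H0 returns (0, (7, 7, 0))
H1 returns (0, (7, 7, 0))
= (0, (7, 7, 0))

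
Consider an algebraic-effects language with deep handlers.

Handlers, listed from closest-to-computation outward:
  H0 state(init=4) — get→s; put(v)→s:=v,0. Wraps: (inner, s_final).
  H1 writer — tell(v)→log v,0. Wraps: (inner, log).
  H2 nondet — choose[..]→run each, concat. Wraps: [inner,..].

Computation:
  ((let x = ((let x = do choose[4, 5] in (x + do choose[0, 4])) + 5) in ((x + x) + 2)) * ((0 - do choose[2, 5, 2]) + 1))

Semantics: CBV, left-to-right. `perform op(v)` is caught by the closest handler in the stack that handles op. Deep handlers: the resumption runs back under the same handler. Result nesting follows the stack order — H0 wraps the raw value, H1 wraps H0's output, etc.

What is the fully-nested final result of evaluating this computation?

Working:
choose[4, 5] @ H2
  branch[0] choose=4:
    choose[0, 4] @ H2
      branch[0] choose=0:
        choose[2, 5, 2] @ H2
          branch[0] choose=2:
            H0 returns (-20, 4)
            H1 returns ((-20, 4), ())
            H2 returns [((-20, 4), ())]
          branch[1] choose=5:
            H0 returns (-80, 4)
            H1 returns ((-80, 4), ())
            H2 returns [((-80, 4), ())]
          branch[2] choose=2:
            H0 returns (-20, 4)
            H1 returns ((-20, 4), ())
            H2 returns [((-20, 4), ())]
      branch[1] choose=4:
        choose[2, 5, 2] @ H2
          branch[0] choose=2:
            H0 returns (-28, 4)
            H1 returns ((-28, 4), ())
            H2 returns [((-28, 4), ())]
          branch[1] choose=5:
            H0 returns (-112, 4)
            H1 returns ((-112, 4), ())
            H2 returns [((-112, 4), ())]
          branch[2] choose=2:
            H0 returns (-28, 4)
            H1 returns ((-28, 4), ())
            H2 returns [((-28, 4), ())]
  branch[1] choose=5:
    choose[0, 4] @ H2
      branch[0] choose=0:
        choose[2, 5, 2] @ H2
          branch[0] choose=2:
            H0 returns (-22, 4)
            H1 returns ((-22, 4), ())
            H2 returns [((-22, 4), ())]
          branch[1] choose=5:
            H0 returns (-88, 4)
            H1 returns ((-88, 4), ())
            H2 returns [((-88, 4), ())]
          branch[2] choose=2:
            H0 returns (-22, 4)
            H1 returns ((-22, 4), ())
            H2 returns [((-22, 4), ())]
      branch[1] choose=4:
        choose[2, 5, 2] @ H2
          branch[0] choose=2:
            H0 returns (-30, 4)
            H1 returns ((-30, 4), ())
            H2 returns [((-30, 4), ())]
          branch[1] choose=5:
            H0 returns (-120, 4)
            H1 returns ((-120, 4), ())
            H2 returns [((-120, 4), ())]
          branch[2] choose=2:
            H0 returns (-30, 4)
            H1 returns ((-30, 4), ())
            H2 returns [((-30, 4), ())]
= [((-20, 4), ()), ((-80, 4), ()), ((-20, 4), ()), ((-28, 4), ()), ((-112, 4), ()), ((-28, 4), ()), ((-22, 4), ()), ((-88, 4), ()), ((-22, 4), ()), ((-30, 4), ()), ((-120, 4), ()), ((-30, 4), ())]

Answer: [((-20, 4), ()), ((-80, 4), ()), ((-20, 4), ()), ((-28, 4), ()), ((-112, 4), ()), ((-28, 4), ()), ((-22, 4), ()), ((-88, 4), ()), ((-22, 4), ()), ((-30, 4), ()), ((-120, 4), ()), ((-30, 4), ())]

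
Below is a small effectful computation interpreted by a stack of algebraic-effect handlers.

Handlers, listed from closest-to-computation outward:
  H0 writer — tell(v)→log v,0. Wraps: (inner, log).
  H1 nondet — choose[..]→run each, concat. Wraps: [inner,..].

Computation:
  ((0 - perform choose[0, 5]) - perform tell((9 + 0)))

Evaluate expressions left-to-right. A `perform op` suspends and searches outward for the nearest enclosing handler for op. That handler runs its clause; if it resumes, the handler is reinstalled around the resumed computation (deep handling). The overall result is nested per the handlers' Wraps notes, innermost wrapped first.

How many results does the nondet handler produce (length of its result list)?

Answer: 2

Working:
choose[0, 5] @ H1
  branch[0] choose=0:
    tell(9) @ H0 ⇒ log+=9
    H0 returns (0, (9))
    H1 returns [(0, (9))]
  branch[1] choose=5:
    tell(9) @ H0 ⇒ log+=9
    H0 returns (-5, (9))
    H1 returns [(-5, (9))]
= [(0, (9)), (-5, (9))]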